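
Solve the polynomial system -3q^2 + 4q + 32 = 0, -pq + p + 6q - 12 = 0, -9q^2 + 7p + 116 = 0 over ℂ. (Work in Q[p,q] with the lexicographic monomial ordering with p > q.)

Compute a lex Gröbner basis by Buchberger's algorithm.
f_1 = -3q^2 + 4q + 32, LT = q^2.
f_2 = -pq + p + 6q - 12, LT = pq.
f_3 = 7p - 9q^2 + 116, LT = p.

S(f_1,f_2): lcm = pq^2. S = -1/3pq - 32/3p + 6q^2 - 12q.
  reduce S modulo (f_1, f_2, f_3):
  remainder -174/7q + 696/7 ≠ 0; add h_4 = -174/7q + 696/7 to the basis.

The other S-polynomials (S(f_1,f_3), S(f_2,f_3), S(f_1,h_4), S(f_2,h_4), S(f_3,h_4)) all reduce to 0 modulo the current basis, so we have a Gröbner basis.
Inter-reduce: drop elements whose leading term is divisible by another's, tail-reduce, and make monic.
Reduced Gröbner basis: {p - 4, q - 4}.

From the last basis element, q - 4 = 0, so q takes values in {4}. Each choice, substituted upward through the basis, yields the corresponding point(s) of the solution set.
  q = 4: the earlier basis element becomes p - 4 = 0, giving p = 4 — point (4, 4).

{(4, 4)}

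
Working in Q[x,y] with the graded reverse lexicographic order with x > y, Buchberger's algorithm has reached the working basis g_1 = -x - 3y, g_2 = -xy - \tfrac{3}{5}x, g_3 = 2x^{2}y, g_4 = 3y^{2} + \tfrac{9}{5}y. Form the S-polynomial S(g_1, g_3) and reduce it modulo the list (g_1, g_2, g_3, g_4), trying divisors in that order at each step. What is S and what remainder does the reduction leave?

lcm(LM(g_1), LM(g_3)) = x^{2}y.
S = (lcm/LT(g_1))·g_1 − (lcm/LT(g_3))·g_3 = 3xy^{2}.
Reduce S modulo (g_1, g_2, g_3, g_4) in that order:
  leading term xy^{2}: subtract (-3y^{2})·g_1 from 3xy^{2} → -9y^{3}
  leading term y^{3}: subtract (-3y)·g_4 from -9y^{3} → \tfrac{27}{5}y^{2}
  leading term y^{2}: subtract (\tfrac{9}{5})·g_4 from \tfrac{27}{5}y^{2} → -\tfrac{81}{25}y
  leading term y: no divisor's leading term divides it; move -\tfrac{81}{25}y to the remainder.
The remainder -\tfrac{81}{25}y is nonzero, so it would be added as the next basis element.

S(g_1, g_3) = 3xy^{2}; remainder on division = -\tfrac{81}{25}y.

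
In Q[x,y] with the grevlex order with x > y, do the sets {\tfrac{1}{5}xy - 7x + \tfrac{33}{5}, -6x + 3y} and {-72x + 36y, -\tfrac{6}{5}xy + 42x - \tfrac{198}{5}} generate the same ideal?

Yes, the ideals are equal.

Two ideals are equal iff their reduced Gröbner bases coincide (the reduced basis is unique for a fixed ordering).
Buchberger on the first generating set:
f_1 = \tfrac{1}{5}xy - 7x + \tfrac{33}{5}, LT = xy.
f_2 = -6x + 3y, LT = x.

S(f_1,f_2): lcm = xy. S = \tfrac{1}{2}y^{2} - 35x + 33.
  leading term y^{2}: no divisor's leading term divides it; move \tfrac{1}{2}y^{2} to the remainder.
  leading term x: subtract (\tfrac{35}{6})·f_2 from -35x + 33 → -\tfrac{35}{2}y + 33
  leading term y: no divisor's leading term divides it; move -\tfrac{35}{2}y to the remainder.
  leading term 1: no divisor's leading term divides it; move 33 to the remainder.
  remainder \tfrac{1}{2}y^{2} - \tfrac{35}{2}y + 33 ≠ 0; add g_3 = \tfrac{1}{2}y^{2} - \tfrac{35}{2}y + 33 to the basis.

The other S-polynomials (S(f_1,g_3), S(f_2,g_3)) all reduce to 0 modulo the current basis, so we have a Gröbner basis.
Inter-reduce: drop elements whose leading term is divisible by another's, tail-reduce, and make monic.
Reduced Gröbner basis: {y^{2} - 35y + 66, x - \tfrac{1}{2}y}.

Buchberger on the second generating set:
h_1 = -72x + 36y, LT = x.
h_2 = -\tfrac{6}{5}xy + 42x - \tfrac{198}{5}, LT = xy.

S(h_1,h_2): lcm = xy. S = -\tfrac{1}{2}y^{2} + 35x - 33.
  leading term y^{2}: no divisor's leading term divides it; move -\tfrac{1}{2}y^{2} to the remainder.
  leading term x: subtract (-\tfrac{35}{72})·h_1 from 35x - 33 → \tfrac{35}{2}y - 33
  leading term y: no divisor's leading term divides it; move \tfrac{35}{2}y to the remainder.
  leading term 1: no divisor's leading term divides it; move -33 to the remainder.
  remainder -\tfrac{1}{2}y^{2} + \tfrac{35}{2}y - 33 ≠ 0; add k_3 = -\tfrac{1}{2}y^{2} + \tfrac{35}{2}y - 33 to the basis.

The other S-polynomials (S(h_1,k_3), S(h_2,k_3)) all reduce to 0 modulo the current basis, so we have a Gröbner basis.
Inter-reduce: drop elements whose leading term is divisible by another's, tail-reduce, and make monic.
Reduced Gröbner basis: {y^{2} - 35y + 66, x - \tfrac{1}{2}y}.

These coincide, so the ideals are equal.
The same test decides containment: I ⊆ J iff every generator of I reduces to 0 modulo a Gröbner basis of J.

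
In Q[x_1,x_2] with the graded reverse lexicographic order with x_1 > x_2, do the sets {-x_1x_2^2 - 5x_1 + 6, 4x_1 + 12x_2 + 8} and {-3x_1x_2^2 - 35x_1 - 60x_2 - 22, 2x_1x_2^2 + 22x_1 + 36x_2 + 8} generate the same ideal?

For a fixed monomial order, each ideal has a unique reduced Gröbner basis; comparing bases decides equality.
Buchberger on the first generating set:
f_1 = -x_1x_2^2 - 5x_1 + 6, LT = x_1x_2^2.
f_2 = 4x_1 + 12x_2 + 8, LT = x_1.

S(f_1,f_2): lcm = x_1x_2^2. S = -3x_2^3 - 2x_2^2 + 5x_1 - 6.
  leading term x_2^3: no divisor's leading term divides it; move -3x_2^3 to the remainder.
  leading term x_2^2: no divisor's leading term divides it; move -2x_2^2 to the remainder.
  leading term x_1: subtract (5/4)·f_2 from 5x_1 - 6 → -15x_2 - 16
  leading term x_2: no divisor's leading term divides it; move -15x_2 to the remainder.
  leading term 1: no divisor's leading term divides it; move -16 to the remainder.
  remainder -3x_2^3 - 2x_2^2 - 15x_2 - 16 ≠ 0; add g_3 = -3x_2^3 - 2x_2^2 - 15x_2 - 16 to the basis.

S(f_1,g_3): lcm = x_1x_2^3. S = -2/3x_1x_2^2 - 16/3x_1 - 6x_2.
  leading term x_1x_2^2: subtract (2/3)·f_1 from -2/3x_1x_2^2 - 16/3x_1 - 6x_2 → -2x_1 - 6x_2 - 4
  leading term x_1: subtract (-1/2)·f_2 from -2x_1 - 6x_2 - 4 → 0
  remainder 0.

S(f_2,g_3): leading monomials are coprime, so the S-polynomial reduces to 0 (Buchberger's first criterion).
Every S-polynomial of the final basis reduces to 0, so we have a Gröbner basis.
Inter-reduce: drop elements whose leading term is divisible by another's, tail-reduce, and make monic.
Reduced Gröbner basis: {x_2^3 + 2/3x_2^2 + 5x_2 + 16/3, x_1 + 3x_2 + 2}.

Buchberger on the second generating set:
h_1 = -3x_1x_2^2 - 35x_1 - 60x_2 - 22, LT = x_1x_2^2.
h_2 = 2x_1x_2^2 + 22x_1 + 36x_2 + 8, LT = x_1x_2^2.

S(h_1,h_2): lcm = x_1x_2^2. S = 2/3x_1 + 2x_2 + 10/3.
  leading term x_1: no divisor's leading term divides it; move 2/3x_1 to the remainder.
  leading term x_2: no divisor's leading term divides it; move 2x_2 to the remainder.
  leading term 1: no divisor's leading term divides it; move 10/3 to the remainder.
  remainder 2/3x_1 + 2x_2 + 10/3 ≠ 0; add k_3 = 2/3x_1 + 2x_2 + 10/3 to the basis.

S(h_1,k_3): lcm = x_1x_2^2. S = -3x_2^3 - 5x_2^2 + 35/3x_1 + 20x_2 + 22/3.
  leading term x_2^3: no divisor's leading term divides it; move -3x_2^3 to the remainder.
  leading term x_2^2: no divisor's leading term divides it; move -5x_2^2 to the remainder.
  leading term x_1: subtract (35/2)·k_3 from 35/3x_1 + 20x_2 + 22/3 → -15x_2 - 51
  leading term x_2: no divisor's leading term divides it; move -15x_2 to the remainder.
  leading term 1: no divisor's leading term divides it; move -51 to the remainder.
  remainder -3x_2^3 - 5x_2^2 - 15x_2 - 51 ≠ 0; add k_4 = -3x_2^3 - 5x_2^2 - 15x_2 - 51 to the basis.

S(h_2,k_3): lcm = x_1x_2^2. S = -3x_2^3 - 5x_2^2 + 11x_1 + 18x_2 + 4.
  leading term x_2^3: subtract (1)·k_4 from -3x_2^3 - 5x_2^2 + 11x_1 + 18x_2 + 4 → 11x_1 + 33x_2 + 55
  leading term x_1: subtract (33/2)·k_3 from 11x_1 + 33x_2 + 55 → 0
  remainder 0.

S(h_1,k_4): lcm = x_1x_2^3. S = -5/3x_1x_2^2 + 20/3x_1x_2 + 20x_2^2 - 17x_1 + 22/3x_2.
  leading term x_1x_2^2: subtract (5/9)·h_1 from -5/3x_1x_2^2 + 20/3x_1x_2 + 20x_2^2 - 17x_1 + 22/3x_2 → 20/3x_1x_2 + 20x_2^2 + 22/9x_1 + 122/3x_2 + 110/9
  leading term x_1x_2: subtract (10x_2)·k_3 from 20/3x_1x_2 + 20x_2^2 + 22/9x_1 + 122/3x_2 + 110/9 → 22/9x_1 + 22/3x_2 + 110/9
  leading term x_1: subtract (11/3)·k_3 from 22/9x_1 + 22/3x_2 + 110/9 → 0
  remainder 0.

S(h_2,k_4): lcm = x_1x_2^3. S = -5/3x_1x_2^2 + 6x_1x_2 + 18x_2^2 - 17x_1 + 4x_2.
  leading term x_1x_2^2: subtract (5/9)·h_1 from -5/3x_1x_2^2 + 6x_1x_2 + 18x_2^2 - 17x_1 + 4x_2 → 6x_1x_2 + 18x_2^2 + 22/9x_1 + 112/3x_2 + 110/9
  leading term x_1x_2: subtract (9x_2)·k_3 from 6x_1x_2 + 18x_2^2 + 22/9x_1 + 112/3x_2 + 110/9 → 22/9x_1 + 22/3x_2 + 110/9
  leading term x_1: subtract (11/3)·k_3 from 22/9x_1 + 22/3x_2 + 110/9 → 0
  remainder 0.

S(k_3,k_4): leading monomials are coprime, so the S-polynomial reduces to 0 (Buchberger's first criterion).
Every S-polynomial of the final basis reduces to 0, so we have a Gröbner basis.
Inter-reduce: drop elements whose leading term is divisible by another's, tail-reduce, and make monic.
Reduced Gröbner basis: {x_2^3 + 5/3x_2^2 + 5x_2 + 17, x_1 + 3x_2 + 5}.

These differ, so the ideals are not equal.

No, the ideals differ.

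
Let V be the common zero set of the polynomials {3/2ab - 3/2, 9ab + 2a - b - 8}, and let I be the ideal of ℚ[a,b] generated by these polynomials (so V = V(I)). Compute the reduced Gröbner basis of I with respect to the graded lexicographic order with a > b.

f_1 = 3/2ab - 3/2, LT = ab.
f_2 = 9ab + 2a - b - 8, LT = ab.

S(f_1,f_2): lcm = ab. S = -2/9a + 1/9b - 1/9.
  reduce S modulo (f_1, f_2):
  remainder -2/9a + 1/9b - 1/9 ≠ 0; add g_3 = -2/9a + 1/9b - 1/9 to the basis.

S(f_1,g_3): lcm = ab. S = ½b² - ½b - 1.
  reduce S modulo (f_1, f_2, g_3):
  remainder ½b² - ½b - 1 ≠ 0; add g_4 = ½b² - ½b - 1 to the basis.

The other S-polynomials (S(f_2,g_3), S(f_1,g_4), S(f_2,g_4), S(g_3,g_4)) all reduce to 0 modulo the current basis, so we have a Gröbner basis.
Inter-reduce: drop elements whose leading term is divisible by another's, tail-reduce, and make monic.

G = {b² - b - 2, a - ½b + ½}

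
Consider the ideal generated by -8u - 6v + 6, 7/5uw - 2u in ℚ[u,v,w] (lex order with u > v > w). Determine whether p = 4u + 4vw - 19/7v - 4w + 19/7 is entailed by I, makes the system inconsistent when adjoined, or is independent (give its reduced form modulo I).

First compute the reduced Gröbner basis of I by Buchberger's algorithm.
f_1 = -8u - 6v + 6, LT = u.
f_2 = 7/5uw - 2u, LT = uw.

S(f_1,f_2): lcm = uw. S = 10/7u + ¾vw - ¾w.
  reduce S modulo (f_1, f_2):
  remainder ¾vw - 15/14v - ¾w + 15/14 ≠ 0; add h_3 = ¾vw - 15/14v - ¾w + 15/14 to the basis.

The other S-polynomials (S(f_1,h_3), S(f_2,h_3)) all reduce to 0 modulo the current basis, so we have a Gröbner basis.
Inter-reduce: drop elements whose leading term is divisible by another's, tail-reduce, and make monic.
Reduced Gröbner basis: {u + ¾v - ¾, vw - 10/7v - w + 10/7}.
Label its elements g_1 = u + ¾v - ¾, g_2 = vw - 10/7v - w + 10/7.

Reduce p = 4u + 4vw - 19/7v - 4w + 19/7 modulo G:
  leading term u: subtract (4)·g_1 from 4u + 4vw - 19/7v - 4w + 19/7 → 4vw - 40/7v - 4w + 40/7
  leading term vw: subtract (4)·g_2 from 4vw - 40/7v - 4w + 40/7 → 0
  normal form = 0.
Since the normal form is 0, p ∈ I.

4u + 4vw - 19/7v - 4w + 19/7 lies in I (it reduces to 0).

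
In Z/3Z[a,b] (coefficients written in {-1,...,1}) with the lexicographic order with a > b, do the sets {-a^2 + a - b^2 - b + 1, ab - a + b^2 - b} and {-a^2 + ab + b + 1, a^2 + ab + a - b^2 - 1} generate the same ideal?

Two ideals are equal iff their reduced Gröbner bases coincide (the reduced basis is unique for a fixed ordering).
Buchberger on the first generating set:
f_1 = -a^2 + a - b^2 - b + 1, LT = a^2.
f_2 = ab - a + b^2 - b, LT = ab.

S(f_1,f_2): lcm = a^2b. S = a^2 - ab^2 + b^3 + b^2 - b.
  reduce S modulo (f_1, f_2):
  remainder -b^3 + 1 ≠ 0; add g_3 = -b^3 + 1 to the basis.

The other S-polynomials (S(f_1,g_3), S(f_2,g_3)) all reduce to 0 modulo the current basis, so we have a Gröbner basis.
Inter-reduce: drop elements whose leading term is divisible by another's, tail-reduce, and make monic.
Reduced Gröbner basis: {a^2 - a + b^2 + b - 1, ab - a + b^2 - b, b^3 - 1}.

Buchberger on the second generating set:
h_1 = -a^2 + ab + b + 1, LT = a^2.
h_2 = a^2 + ab + a - b^2 - 1, LT = a^2.

S(h_1,h_2): lcm = a^2. S = ab - a + b^2 - b.
  reduce S modulo (h_1, h_2):
  remainder ab - a + b^2 - b ≠ 0; add k_3 = ab - a + b^2 - b to the basis.

S(h_1,k_3): lcm = a^2b. S = a^2 + ab^2 + ab - b^2 - b.
  reduce S modulo (h_1, h_2, k_3):
  remainder -b^3 + 1 ≠ 0; add k_4 = -b^3 + 1 to the basis.

The other S-polynomials (S(h_2,k_3), S(h_1,k_4), S(h_2,k_4), S(k_3,k_4)) all reduce to 0 modulo the current basis, so we have a Gröbner basis.
Inter-reduce: drop elements whose leading term is divisible by another's, tail-reduce, and make monic.
Reduced Gröbner basis: {a^2 - a + b^2 + b - 1, ab - a + b^2 - b, b^3 - 1}.

Same reduced basis, so the two generating sets span the same ideal.
The same test decides containment: I ⊆ J iff every generator of I reduces to 0 modulo a Gröbner basis of J.

Yes, the ideals are equal.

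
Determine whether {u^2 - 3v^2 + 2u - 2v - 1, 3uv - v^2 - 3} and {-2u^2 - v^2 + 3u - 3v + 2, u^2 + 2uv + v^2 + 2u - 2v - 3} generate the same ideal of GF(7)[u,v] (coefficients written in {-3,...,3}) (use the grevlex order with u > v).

Yes, the ideals are equal.

Since reduced Gröbner bases are canonical representatives of ideals under a given ordering, it suffices to compute and compare them.
Buchberger on the first generating set:
f_1 = u^2 - 3v^2 + 2u - 2v - 1, LT = u^2.
f_2 = 3uv - v^2 - 3, LT = uv.

S(f_1,f_2): lcm = u^2v. S = -2uv^2 - 3v^3 + 2uv - 2v^2 + u - v.
  leading term uv^2: subtract (-3v)·f_2 from -2uv^2 - 3v^3 + 2uv - 2v^2 + u - v → v^3 + 2uv - 2v^2 + u - 3v
  leading term v^3: no divisor's leading term divides it; move v^3 to the remainder.
  leading term uv: subtract (3)·f_2 from 2uv - 2v^2 + u - 3v → v^2 + u - 3v + 2
  leading term v^2: no divisor's leading term divides it; move v^2 to the remainder.
  leading term u: no divisor's leading term divides it; move u to the remainder.
  leading term v: no divisor's leading term divides it; move -3v to the remainder.
  leading term 1: no divisor's leading term divides it; move 2 to the remainder.
  remainder v^3 + v^2 + u - 3v + 2 ≠ 0; add g_3 = v^3 + v^2 + u - 3v + 2 to the basis.

The other S-polynomials (S(f_1,g_3), S(f_2,g_3)) all reduce to 0 modulo the current basis, so we have a Gröbner basis.
Inter-reduce: drop elements whose leading term is divisible by another's, tail-reduce, and make monic.
Reduced Gröbner basis: {v^3 + v^2 + u - 3v + 2, u^2 - 3v^2 + 2u - 2v - 1, uv + 2v^2 - 1}.

Buchberger on the second generating set:
h_1 = -2u^2 - v^2 + 3u - 3v + 2, LT = u^2.
h_2 = u^2 + 2uv + v^2 + 2u - 2v - 3, LT = u^2.

S(h_1,h_2): lcm = u^2. S = -2uv + 3v^2 + 2.
  leading term uv: no divisor's leading term divides it; move -2uv to the remainder.
  leading term v^2: no divisor's leading term divides it; move 3v^2 to the remainder.
  leading term 1: no divisor's leading term divides it; move 2 to the remainder.
  remainder -2uv + 3v^2 + 2 ≠ 0; add k_3 = -2uv + 3v^2 + 2 to the basis.

S(h_1,k_3): lcm = u^2v. S = -2uv^2 - 3v^3 + 2uv - 2v^2 + u - v.
  leading term uv^2: subtract (v)·k_3 from -2uv^2 - 3v^3 + 2uv - 2v^2 + u - v → v^3 + 2uv - 2v^2 + u - 3v
  leading term v^3: no divisor's leading term divides it; move v^3 to the remainder.
  leading term uv: subtract (-1)·k_3 from 2uv - 2v^2 + u - 3v → v^2 + u - 3v + 2
  leading term v^2: no divisor's leading term divides it; move v^2 to the remainder.
  leading term u: no divisor's leading term divides it; move u to the remainder.
  leading term v: no divisor's leading term divides it; move -3v to the remainder.
  leading term 1: no divisor's leading term divides it; move 2 to the remainder.
  remainder v^3 + v^2 + u - 3v + 2 ≠ 0; add k_4 = v^3 + v^2 + u - 3v + 2 to the basis.

The other S-polynomials (S(h_2,k_3), S(h_1,k_4), S(h_2,k_4), S(k_3,k_4)) all reduce to 0 modulo the current basis, so we have a Gröbner basis.
Inter-reduce: drop elements whose leading term is divisible by another's, tail-reduce, and make monic.
Reduced Gröbner basis: {v^3 + v^2 + u - 3v + 2, u^2 - 3v^2 + 2u - 2v - 1, uv + 2v^2 - 1}.

Same reduced basis, so the two generating sets span the same ideal.
The same test decides containment: I ⊆ J iff every generator of I reduces to 0 modulo a Gröbner basis of J.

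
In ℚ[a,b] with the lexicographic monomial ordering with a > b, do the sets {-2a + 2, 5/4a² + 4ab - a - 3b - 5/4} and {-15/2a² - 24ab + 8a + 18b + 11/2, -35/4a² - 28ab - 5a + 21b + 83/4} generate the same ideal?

Yes, the ideals are equal.

For a fixed monomial order, each ideal has a unique reduced Gröbner basis; comparing bases decides equality.
Buchberger on the first generating set:
f_1 = -2a + 2, LT = a.
f_2 = 5/4a² + 4ab - a - 3b - 5/4, LT = a².

S(f_1,f_2): lcm = a². S = -16/5ab - ⅕a + 12/5b + 1.
  leading term ab: subtract (8/5b)·f_1 from -16/5ab - ⅕a + 12/5b + 1 → -⅕a - ⅘b + 1
  leading term a: subtract (1/10)·f_1 from -⅕a - ⅘b + 1 → -⅘b + ⅘
  leading term b: no divisor's leading term divides it; move -⅘b to the remainder.
  leading term 1: no divisor's leading term divides it; move ⅘ to the remainder.
  remainder -⅘b + ⅘ ≠ 0; add g_3 = -⅘b + ⅘ to the basis.

S(f_1,g_3): leading monomials are coprime, so the S-polynomial reduces to 0 (Buchberger's first criterion).
S(f_2,g_3): leading monomials are coprime, so the S-polynomial reduces to 0 (Buchberger's first criterion).
Every S-polynomial of the final basis reduces to 0, so we have a Gröbner basis.
Inter-reduce: drop elements whose leading term is divisible by another's, tail-reduce, and make monic.
Reduced Gröbner basis: {a - 1, b - 1}.

Buchberger on the second generating set:
h_1 = -15/2a² - 24ab + 8a + 18b + 11/2, LT = a².
h_2 = -35/4a² - 28ab - 5a + 21b + 83/4, LT = a².

S(h_1,h_2): lcm = a². S = -172/105a + 172/105.
  leading term a: no divisor's leading term divides it; move -172/105a to the remainder.
  leading term 1: no divisor's leading term divides it; move 172/105 to the remainder.
  remainder -172/105a + 172/105 ≠ 0; add k_3 = -172/105a + 172/105 to the basis.

S(h_1,k_3): lcm = a². S = 16/5ab - 1/15a - 12/5b - 11/15.
  leading term ab: subtract (-84/43b)·k_3 from 16/5ab - 1/15a - 12/5b - 11/15 → -1/15a + ⅘b - 11/15
  leading term a: subtract (7/172)·k_3 from -1/15a + ⅘b - 11/15 → ⅘b - ⅘
  leading term b: no divisor's leading term divides it; move ⅘b to the remainder.
  leading term 1: no divisor's leading term divides it; move -⅘ to the remainder.
  remainder ⅘b - ⅘ ≠ 0; add k_4 = ⅘b - ⅘ to the basis.

S(h_2,k_3): lcm = a². S = 16/5ab + 11/7a - 12/5b - 83/35.
  leading term ab: subtract (-84/43b)·k_3 from 16/5ab + 11/7a - 12/5b - 83/35 → 11/7a + ⅘b - 83/35
  leading term a: subtract (-165/172)·k_3 from 11/7a + ⅘b - 83/35 → ⅘b - ⅘
  leading term b: subtract (1)·k_4 from ⅘b - ⅘ → 0
  remainder 0.

S(h_1,k_4): leading monomials are coprime, so the S-polynomial reduces to 0 (Buchberger's first criterion).
S(h_2,k_4): leading monomials are coprime, so the S-polynomial reduces to 0 (Buchberger's first criterion).
S(k_3,k_4): leading monomials are coprime, so the S-polynomial reduces to 0 (Buchberger's first criterion).
Every S-polynomial of the final basis reduces to 0, so we have a Gröbner basis.
Inter-reduce: drop elements whose leading term is divisible by another's, tail-reduce, and make monic.
Reduced Gröbner basis: {a - 1, b - 1}.

The two bases agree; hence the ideals are identical.
The same test decides containment: I ⊆ J iff every generator of I reduces to 0 modulo a Gröbner basis of J.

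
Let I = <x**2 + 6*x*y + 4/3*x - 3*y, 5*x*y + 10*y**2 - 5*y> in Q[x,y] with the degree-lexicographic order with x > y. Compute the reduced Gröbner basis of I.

G = {y**3 + 11/24*y**2 - 7/24*y, x**2 - 12*y**2 + 4/3*x + 3*y, x*y + 2*y**2 - y}

f_1 = x**2 + 6*x*y + 4/3*x - 3*y, LT = x**2.
f_2 = 5*x*y + 10*y**2 - 5*y, LT = x*y.

S(f_1,f_2): lcm = x**2*y. S = 4*x*y**2 + 7/3*x*y - 3*y**2.
  leading term x*y**2: subtract (4/5*y)·f_2 from 4*x*y**2 + 7/3*x*y - 3*y**2 → -8*y**3 + 7/3*x*y + y**2
  leading term y**3: no divisor's leading term divides it; move -8*y**3 to the remainder.
  leading term x*y: subtract (7/15)·f_2 from 7/3*x*y + y**2 → -11/3*y**2 + 7/3*y
  leading term y**2: no divisor's leading term divides it; move -11/3*y**2 to the remainder.
  leading term y: no divisor's leading term divides it; move 7/3*y to the remainder.
  remainder -8*y**3 - 11/3*y**2 + 7/3*y ≠ 0; add g_3 = -8*y**3 - 11/3*y**2 + 7/3*y to the basis.

The other S-polynomials (S(f_1,g_3), S(f_2,g_3)) all reduce to 0 modulo the current basis, so we have a Gröbner basis.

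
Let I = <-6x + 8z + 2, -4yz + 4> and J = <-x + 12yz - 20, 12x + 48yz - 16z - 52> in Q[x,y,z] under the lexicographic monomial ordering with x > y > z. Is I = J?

No, the ideals differ.

Equality of ideals is decidable: compute both reduced Gröbner bases (unique for the ordering) and check whether they agree.
Buchberger on the first generating set:
f_1 = -6x + 8z + 2, LT = x.
f_2 = -4yz + 4, LT = yz.

The S-polynomials (S(f_1,f_2)) all reduce to 0 modulo the current basis, so we have a Gröbner basis.
Inter-reduce: drop elements whose leading term is divisible by another's, tail-reduce, and make monic.
Reduced Gröbner basis: {x - 4/3z - 1/3, yz - 1}.

Buchberger on the second generating set:
h_1 = -x + 12yz - 20, LT = x.
h_2 = 12x + 48yz - 16z - 52, LT = x.

S(h_1,h_2): lcm = x. S = -16yz + 4/3z + 73/3.
  reduce S modulo (h_1, h_2):
  remainder -16yz + 4/3z + 73/3 ≠ 0; add k_3 = -16yz + 4/3z + 73/3 to the basis.

The other S-polynomials (S(h_1,k_3), S(h_2,k_3)) all reduce to 0 modulo the current basis, so we have a Gröbner basis.
Inter-reduce: drop elements whose leading term is divisible by another's, tail-reduce, and make monic.
Reduced Gröbner basis: {x - z + 7/4, yz - 1/12z - 73/48}.

The bases are distinct; the ideals are different.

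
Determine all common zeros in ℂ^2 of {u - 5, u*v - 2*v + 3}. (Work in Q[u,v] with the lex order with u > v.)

Compute a lex Gröbner basis by Buchberger's algorithm.
f_1 = u - 5, LT = u.
f_2 = u*v - 2*v + 3, LT = u*v.

S(f_1,f_2): lcm = u*v. S = -3*v - 3.
  leading term v: no divisor's leading term divides it; move -3*v to the remainder.
  leading term 1: no divisor's leading term divides it; move -3 to the remainder.
  remainder -3*v - 3 ≠ 0; add h_3 = -3*v - 3 to the basis.

S(f_1,h_3): leading monomials are coprime, so the S-polynomial reduces to 0 (Buchberger's first criterion).
S(f_2,h_3): lcm = u*v. S = -u - 2*v + 3.
  leading term u: subtract (-1)·f_1 from -u - 2*v + 3 → -2*v - 2
  leading term v: subtract (2/3)·h_3 from -2*v - 2 → 0
  remainder 0.

Every S-polynomial of the final basis reduces to 0, so we have a Gröbner basis.
Inter-reduce: drop elements whose leading term is divisible by another's, tail-reduce, and make monic.
Reduced Gröbner basis: {u - 5, v + 1}.

Elimination: the polynomial v + 1 lies in the elimination ideal for v, so v ∈ {-1}. For each such v, the remaining basis elements (now univariate) give the rest of the solution.
  v = -1: the earlier basis element becomes u - 5 = 0, giving u = 5 — point (5, -1).
Each listed point satisfies every original equation (direct substitution).

{(5, -1)}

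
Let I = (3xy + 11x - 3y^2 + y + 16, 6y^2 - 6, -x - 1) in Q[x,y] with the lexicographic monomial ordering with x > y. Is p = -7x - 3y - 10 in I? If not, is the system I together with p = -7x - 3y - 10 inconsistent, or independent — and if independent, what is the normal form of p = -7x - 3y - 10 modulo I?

First compute the reduced Gröbner basis of I by Buchberger's algorithm.
f_1 = 3xy + 11x - 3y^2 + y + 16, LT = xy.
f_2 = 6y^2 - 6, LT = y^2.
f_3 = -x - 1, LT = x.

S(f_1,f_2): lcm = xy^2. S = 11/3xy + x - y^3 + 1/3y^2 + 16/3y.
  leading term xy: subtract (11/9)·f_1 from 11/3xy + x - y^3 + 1/3y^2 + 16/3y → -112/9x - y^3 + 4y^2 + 37/9y - 176/9
  leading term x: subtract (112/9)·f_3 from -112/9x - y^3 + 4y^2 + 37/9y - 176/9 → -y^3 + 4y^2 + 37/9y - 64/9
  leading term y^3: subtract (-1/6y)·f_2 from -y^3 + 4y^2 + 37/9y - 64/9 → 4y^2 + 28/9y - 64/9
  leading term y^2: subtract (2/3)·f_2 from 4y^2 + 28/9y - 64/9 → 28/9y - 28/9
  leading term y: no divisor's leading term divides it; move 28/9y to the remainder.
  leading term 1: no divisor's leading term divides it; move -28/9 to the remainder.
  remainder 28/9y - 28/9 ≠ 0; add h_4 = 28/9y - 28/9 to the basis.

The other S-polynomials (S(f_1,f_3), S(f_2,f_3), S(f_1,h_4), S(f_2,h_4), S(f_3,h_4)) all reduce to 0 modulo the current basis, so we have a Gröbner basis.
Inter-reduce: drop elements whose leading term is divisible by another's, tail-reduce, and make monic.
Reduced Gröbner basis: {x + 1, y - 1}.
Label its elements g_1 = x + 1, g_2 = y - 1.

Reduce p = -7x - 3y - 10 modulo G:
  leading term x: subtract (-7)·g_1 from -7x - 3y - 10 → -3y - 3
  leading term y: subtract (-3)·g_2 from -3y - 3 → -6
  leading term 1: no divisor's leading term divides it; move -6 to the remainder.
  normal form = -6.
The normal form is nonzero, so p ∉ I. Since p minus its normal form lies in I, I + (p) = I + (r) where r = -6; decide whether this ideal is the whole ring.
Here r = -6 is a nonzero constant, hence a unit: 1 ∈ I + (p), the Gröbner basis of I + (p) is {1}, and the enlarged system has no common solution — adjoining p is inconsistent.

Adjoining -7x - 3y - 10 makes the ideal the whole ring: the system is inconsistent.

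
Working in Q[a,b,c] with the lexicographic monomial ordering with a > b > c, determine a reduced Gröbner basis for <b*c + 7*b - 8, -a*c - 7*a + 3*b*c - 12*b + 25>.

G = {a + 33/8*b**2 - 49/8*b, b*c + 7*b - 8}

f_1 = b*c + 7*b - 8, LT = b*c.
f_2 = -a*c - 7*a + 3*b*c - 12*b + 25, LT = a*c.

S(f_1,f_2): lcm = a*b*c. S = -8*a + 3*b**2*c - 12*b**2 + 25*b.
  leading term a: no divisor's leading term divides it; move -8*a to the remainder.
  leading term b**2*c: subtract (3*b)·f_1 from 3*b**2*c - 12*b**2 + 25*b → -33*b**2 + 49*b
  leading term b**2: no divisor's leading term divides it; move -33*b**2 to the remainder.
  leading term b: no divisor's leading term divides it; move 49*b to the remainder.
  remainder -8*a - 33*b**2 + 49*b ≠ 0; add g_3 = -8*a - 33*b**2 + 49*b to the basis.

The other S-polynomials (S(f_1,g_3), S(f_2,g_3)) all reduce to 0 modulo the current basis, so we have a Gröbner basis.
Inter-reduce: drop elements whose leading term is divisible by another's, tail-reduce, and make monic.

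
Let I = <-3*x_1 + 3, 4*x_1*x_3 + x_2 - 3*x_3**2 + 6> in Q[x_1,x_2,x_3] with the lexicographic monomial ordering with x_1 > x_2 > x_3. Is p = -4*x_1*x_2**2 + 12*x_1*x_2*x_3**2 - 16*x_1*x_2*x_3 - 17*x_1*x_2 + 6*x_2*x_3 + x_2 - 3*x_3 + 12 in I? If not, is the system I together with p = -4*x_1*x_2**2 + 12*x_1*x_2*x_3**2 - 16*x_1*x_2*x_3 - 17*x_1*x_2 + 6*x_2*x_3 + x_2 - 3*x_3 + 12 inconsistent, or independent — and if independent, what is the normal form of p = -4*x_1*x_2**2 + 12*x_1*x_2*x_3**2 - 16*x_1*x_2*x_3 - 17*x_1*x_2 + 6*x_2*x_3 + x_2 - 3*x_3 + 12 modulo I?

-4*x_1*x_2**2 + 12*x_1*x_2*x_3**2 - 16*x_1*x_2*x_3 - 17*x_1*x_2 + 6*x_2*x_3 + x_2 - 3*x_3 + 12 is independent of I; its normal form modulo I is 18*x_3**3 - 71*x_3 - 36.

First compute the reduced Gröbner basis of I by Buchberger's algorithm.
f_1 = -3*x_1 + 3, LT = x_1.
f_2 = 4*x_1*x_3 + x_2 - 3*x_3**2 + 6, LT = x_1*x_3.

S(f_1,f_2): lcm = x_1*x_3. S = -1/4*x_2 + 3/4*x_3**2 - x_3 - 3/2.
  leading term x_2: no divisor's leading term divides it; move -1/4*x_2 to the remainder.
  leading term x_3**2: no divisor's leading term divides it; move 3/4*x_3**2 to the remainder.
  leading term x_3: no divisor's leading term divides it; move -x_3 to the remainder.
  leading term 1: no divisor's leading term divides it; move -3/2 to the remainder.
  remainder -1/4*x_2 + 3/4*x_3**2 - x_3 - 3/2 ≠ 0; add h_3 = -1/4*x_2 + 3/4*x_3**2 - x_3 - 3/2 to the basis.

The other S-polynomials (S(f_1,h_3), S(f_2,h_3)) all reduce to 0 modulo the current basis, so we have a Gröbner basis.
Inter-reduce: drop elements whose leading term is divisible by another's, tail-reduce, and make monic.
Reduced Gröbner basis: {x_1 - 1, x_2 - 3*x_3**2 + 4*x_3 + 6}.
Label its elements g_1 = x_1 - 1, g_2 = x_2 - 3*x_3**2 + 4*x_3 + 6.

Reduce p = -4*x_1*x_2**2 + 12*x_1*x_2*x_3**2 - 16*x_1*x_2*x_3 - 17*x_1*x_2 + 6*x_2*x_3 + x_2 - 3*x_3 + 12 modulo G:
  leading term x_1*x_2**2: subtract (-4*x_2**2)·g_1 from -4*x_1*x_2**2 + 12*x_1*x_2*x_3**2 - 16*x_1*x_2*x_3 - 17*x_1*x_2 + 6*x_2*x_3 + x_2 - 3*x_3 + 12 → 12*x_1*x_2*x_3**2 - 16*x_1*x_2*x_3 - 17*x_1*x_2 - 4*x_2**2 + 6*x_2*x_3 + x_2 - 3*x_3 + 12
  leading term x_1*x_2*x_3**2: subtract (12*x_2*x_3**2)·g_1 from 12*x_1*x_2*x_3**2 - 16*x_1*x_2*x_3 - 17*x_1*x_2 - 4*x_2**2 + 6*x_2*x_3 + x_2 - 3*x_3 + 12 → -16*x_1*x_2*x_3 - 17*x_1*x_2 - 4*x_2**2 + 12*x_2*x_3**2 + 6*x_2*x_3 + x_2 - 3*x_3 + 12
  leading term x_1*x_2*x_3: subtract (-16*x_2*x_3)·g_1 from -16*x_1*x_2*x_3 - 17*x_1*x_2 - 4*x_2**2 + 12*x_2*x_3**2 + 6*x_2*x_3 + x_2 - 3*x_3 + 12 → -17*x_1*x_2 - 4*x_2**2 + 12*x_2*x_3**2 - 10*x_2*x_3 + x_2 - 3*x_3 + 12
  leading term x_1*x_2: subtract (-17*x_2)·g_1 from -17*x_1*x_2 - 4*x_2**2 + 12*x_2*x_3**2 - 10*x_2*x_3 + x_2 - 3*x_3 + 12 → -4*x_2**2 + 12*x_2*x_3**2 - 10*x_2*x_3 - 16*x_2 - 3*x_3 + 12
  leading term x_2**2: subtract (-4*x_2)·g_2 from -4*x_2**2 + 12*x_2*x_3**2 - 10*x_2*x_3 - 16*x_2 - 3*x_3 + 12 → 6*x_2*x_3 + 8*x_2 - 3*x_3 + 12
  leading term x_2*x_3: subtract (6*x_3)·g_2 from 6*x_2*x_3 + 8*x_2 - 3*x_3 + 12 → 8*x_2 + 18*x_3**3 - 24*x_3**2 - 39*x_3 + 12
  leading term x_2: subtract (8)·g_2 from 8*x_2 + 18*x_3**3 - 24*x_3**2 - 39*x_3 + 12 → 18*x_3**3 - 71*x_3 - 36
  leading term x_3**3: no divisor's leading term divides it; move 18*x_3**3 to the remainder.
  leading term x_3: no divisor's leading term divides it; move -71*x_3 to the remainder.
  leading term 1: no divisor's leading term divides it; move -36 to the remainder.
  normal form = 18*x_3**3 - 71*x_3 - 36.
The normal form is nonzero, so p ∉ I. Since p minus its normal form lies in I, I + (p) = I + (r) where r = 18*x_3**3 - 71*x_3 - 36; decide whether this ideal is the whole ring.
Run Buchberger on G together with r (pairs among the g_i already reduce to 0 since G is a Gröbner basis):
g_1 = x_1 - 1, LT = x_1.
g_2 = x_2 - 3*x_3**2 + 4*x_3 + 6, LT = x_2.
r = 18*x_3**3 - 71*x_3 - 36, LT = x_3**3.

The S-polynomials (S(g_1,g_2), S(g_1,r), S(g_2,r)) all reduce to 0 modulo the current basis, so we have a Gröbner basis.
Inter-reduce: drop elements whose leading term is divisible by another's, tail-reduce, and make monic.
Reduced Gröbner basis: {x_1 - 1, x_2 - 3*x_3**2 + 4*x_3 + 6, x_3**3 - 71/18*x_3 - 2}.
The reduced Gröbner basis of I + (p) is {x_1 - 1, x_2 - 3*x_3**2 + 4*x_3 + 6, x_3**3 - 71/18*x_3 - 2} ≠ {1}, a proper ideal, so the enlarged system stays consistent: p is independent of I, with normal form 18*x_3**3 - 71*x_3 - 36.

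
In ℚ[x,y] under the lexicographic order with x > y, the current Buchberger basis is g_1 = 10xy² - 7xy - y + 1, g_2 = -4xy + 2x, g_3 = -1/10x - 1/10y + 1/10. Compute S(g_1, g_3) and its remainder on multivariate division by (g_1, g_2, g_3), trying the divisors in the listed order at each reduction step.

S(g_1, g_3) = -7/10xy - y³ + y² - 1/10y + 1/10; remainder on division = -y³ + y² + ¼y - ¼.

lcm(LM(g_1), LM(g_3)) = xy².
S = (lcm/LT(g_1))·g_1 − (lcm/LT(g_3))·g_3 = -7/10xy - y³ + y² - 1/10y + 1/10.
Reduce S modulo (g_1, g_2, g_3) in that order:
  leading term xy: subtract (7/40)·g_2 from -7/10xy - y³ + y² - 1/10y + 1/10 → -7/20x - y³ + y² - 1/10y + 1/10
  leading term x: subtract (7/2)·g_3 from -7/20x - y³ + y² - 1/10y + 1/10 → -y³ + y² + ¼y - ¼
  leading term y³: no divisor's leading term divides it; move -y³ to the remainder.
  leading term y²: no divisor's leading term divides it; move y² to the remainder.
  leading term y: no divisor's leading term divides it; move ¼y to the remainder.
  leading term 1: no divisor's leading term divides it; move -¼ to the remainder.
The remainder -y³ + y² + ¼y - ¼ is nonzero, so it would be added as the next basis element.
This is the inner loop of Buchberger's algorithm — each nonzero remainder becomes a new basis element.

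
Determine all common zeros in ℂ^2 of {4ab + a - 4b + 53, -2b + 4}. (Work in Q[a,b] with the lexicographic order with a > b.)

Compute a lex Gröbner basis by Buchberger's algorithm.
f_1 = 4ab + a - 4b + 53, LT = ab.
f_2 = -2b + 4, LT = b.

S(f_1,f_2): lcm = ab. S = 9/4a - b + 53/4.
  leading term a: no divisor's leading term divides it; move 9/4a to the remainder.
  leading term b: subtract (1/2)·f_2 from -b + 53/4 → 45/4
  leading term 1: no divisor's leading term divides it; move 45/4 to the remainder.
  remainder 9/4a + 45/4 ≠ 0; add h_3 = 9/4a + 45/4 to the basis.

The other S-polynomials (S(f_1,h_3), S(f_2,h_3)) all reduce to 0 modulo the current basis, so we have a Gröbner basis.
Inter-reduce: drop elements whose leading term is divisible by another's, tail-reduce, and make monic.
Reduced Gröbner basis: {a + 5, b - 2}.

A lex Gröbner basis eliminates variables successively. Here b - 2 depends only on b, with roots {2}; lifting each root through the earlier basis elements recovers the full solutions.
  b = 2: the earlier basis element becomes a + 5 = 0, giving a = -5 — point (-5, 2).

{(-5, 2)}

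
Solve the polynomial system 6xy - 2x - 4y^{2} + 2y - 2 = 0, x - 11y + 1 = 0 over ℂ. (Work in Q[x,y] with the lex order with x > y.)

{(-1, 0), (112/31, 13/31)}

Compute a lex Gröbner basis by Buchberger's algorithm.
f_1 = 6xy - 2x - 4y^{2} + 2y - 2, LT = xy.
f_2 = x - 11y + 1, LT = x.

S(f_1,f_2): lcm = xy. S = -\tfrac{1}{3}x + \tfrac{31}{3}y^{2} - \tfrac{2}{3}y - \tfrac{1}{3}.
  reduce S modulo (f_1, f_2):
  remainder \tfrac{31}{3}y^{2} - \tfrac{13}{3}y ≠ 0; add h_3 = \tfrac{31}{3}y^{2} - \tfrac{13}{3}y to the basis.

The other S-polynomials (S(f_1,h_3), S(f_2,h_3)) all reduce to 0 modulo the current basis, so we have a Gröbner basis.
Inter-reduce: drop elements whose leading term is divisible by another's, tail-reduce, and make monic.
Reduced Gröbner basis: {x - 11y + 1, y^{2} - \tfrac{13}{31}y}.

From the last basis element, y^{2} - \tfrac{13}{31}y = 0, so y takes values in {0, 13/31}. Each choice, substituted upward through the basis, yields the corresponding point(s) of the solution set.
  y = 0: the earlier basis element becomes x + 1 = 0, giving x = -1 — point (-1, 0).
  y = 13/31: the earlier basis element becomes x - \tfrac{112}{31} = 0, giving x = 112/31 — point (112/31, 13/31).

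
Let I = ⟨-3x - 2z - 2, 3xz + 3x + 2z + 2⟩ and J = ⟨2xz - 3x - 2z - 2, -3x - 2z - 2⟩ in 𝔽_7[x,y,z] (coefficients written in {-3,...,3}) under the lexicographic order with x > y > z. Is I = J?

Yes, the ideals are equal.

For a fixed monomial order, each ideal has a unique reduced Gröbner basis; comparing bases decides equality.
Buchberger on the first generating set:
f_1 = -3x - 2z - 2, LT = x.
f_2 = 3xz + 3x + 2z + 2, LT = xz.

S(f_1,f_2): lcm = xz. S = -x + 3z² - 3.
  reduce S modulo (f_1, f_2):
  remainder 3z² + 3z ≠ 0; add g_3 = 3z² + 3z to the basis.

The other S-polynomials (S(f_1,g_3), S(f_2,g_3)) all reduce to 0 modulo the current basis, so we have a Gröbner basis.
Inter-reduce: drop elements whose leading term is divisible by another's, tail-reduce, and make monic.
Reduced Gröbner basis: {x + 3z + 3, z² + z}.

Buchberger on the second generating set:
h_1 = 2xz - 3x - 2z - 2, LT = xz.
h_2 = -3x - 2z - 2, LT = x.

S(h_1,h_2): lcm = xz. S = 2x - 3z² + 3z - 1.
  reduce S modulo (h_1, h_2):
  remainder -3z² - 3z ≠ 0; add k_3 = -3z² - 3z to the basis.

The other S-polynomials (S(h_1,k_3), S(h_2,k_3)) all reduce to 0 modulo the current basis, so we have a Gröbner basis.
Inter-reduce: drop elements whose leading term is divisible by another's, tail-reduce, and make monic.
Reduced Gröbner basis: {x + 3z + 3, z² + z}.

These coincide, so the ideals are equal.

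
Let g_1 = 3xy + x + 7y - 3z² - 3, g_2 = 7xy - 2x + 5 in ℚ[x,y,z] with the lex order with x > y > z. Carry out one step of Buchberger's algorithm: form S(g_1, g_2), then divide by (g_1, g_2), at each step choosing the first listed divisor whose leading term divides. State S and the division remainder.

S(g_1, g_2) = 13/21x + 7/3y - z² - 12/7; remainder on division = 13/21x + 7/3y - z² - 12/7.

lcm(LM(g_1), LM(g_2)) = xy.
S = (lcm/LT(g_1))·g_1 − (lcm/LT(g_2))·g_2 = 13/21x + 7/3y - z² - 12/7.
Reduce S modulo (g_1, g_2) in that order:
  leading term x: no divisor's leading term divides it; move 13/21x to the remainder.
  leading term y: no divisor's leading term divides it; move 7/3y to the remainder.
  leading term z²: no divisor's leading term divides it; move -z² to the remainder.
  leading term 1: no divisor's leading term divides it; move -12/7 to the remainder.
The remainder 13/21x + 7/3y - z² - 12/7 is nonzero, so it would be added as the next basis element.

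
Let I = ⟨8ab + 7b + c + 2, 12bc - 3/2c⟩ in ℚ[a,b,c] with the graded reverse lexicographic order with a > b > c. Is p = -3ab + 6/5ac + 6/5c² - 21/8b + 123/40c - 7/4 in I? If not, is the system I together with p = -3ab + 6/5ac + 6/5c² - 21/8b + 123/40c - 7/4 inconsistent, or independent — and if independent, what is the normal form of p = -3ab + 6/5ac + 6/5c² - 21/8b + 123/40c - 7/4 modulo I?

Adjoining -3ab + 6/5ac + 6/5c² - 21/8b + 123/40c - 7/4 makes the ideal the whole ring: the system is inconsistent.

First compute the reduced Gröbner basis of I by Buchberger's algorithm.
f_1 = 8ab + 7b + c + 2, LT = ab.
f_2 = 12bc - 3/2c, LT = bc.

S(f_1,f_2): lcm = abc. S = ⅛ac + ⅞bc + ⅛c² + ¼c.
  leading term ac: no divisor's leading term divides it; move ⅛ac to the remainder.
  leading term bc: subtract (7/96)·f_2 from ⅞bc + ⅛c² + ¼c → ⅛c² + 23/64c
  leading term c²: no divisor's leading term divides it; move ⅛c² to the remainder.
  leading term c: no divisor's leading term divides it; move 23/64c to the remainder.
  remainder ⅛ac + ⅛c² + 23/64c ≠ 0; add h_3 = ⅛ac + ⅛c² + 23/64c to the basis.

The other S-polynomials (S(f_1,h_3), S(f_2,h_3)) all reduce to 0 modulo the current basis, so we have a Gröbner basis.
Inter-reduce: drop elements whose leading term is divisible by another's, tail-reduce, and make monic.
Reduced Gröbner basis: {ab + ⅞b + ⅛c + ¼, ac + c² + 23/8c, bc - ⅛c}.
Label its elements g_1 = ab + ⅞b + ⅛c + ¼, g_2 = ac + c² + 23/8c, g_3 = bc - ⅛c.

Reduce p = -3ab + 6/5ac + 6/5c² - 21/8b + 123/40c - 7/4 modulo G:
  leading term ab: subtract (-3)·g_1 from -3ab + 6/5ac + 6/5c² - 21/8b + 123/40c - 7/4 → 6/5ac + 6/5c² + 69/20c - 1
  leading term ac: subtract (6/5)·g_2 from 6/5ac + 6/5c² + 69/20c - 1 → -1
  leading term 1: no divisor's leading term divides it; move -1 to the remainder.
  normal form = -1.
The normal form is nonzero, so p ∉ I. Since p minus its normal form lies in I, I + (p) = I + (r) where r = -1; decide whether this ideal is the whole ring.
Here r = -1 is a nonzero constant, hence a unit: 1 ∈ I + (p), the Gröbner basis of I + (p) is {1}, and the enlarged system has no common solution — adjoining p is inconsistent.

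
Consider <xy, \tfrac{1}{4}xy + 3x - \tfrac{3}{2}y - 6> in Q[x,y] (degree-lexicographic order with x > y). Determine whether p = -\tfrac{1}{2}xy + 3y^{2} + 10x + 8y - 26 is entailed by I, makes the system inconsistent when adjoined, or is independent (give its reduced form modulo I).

Adjoining -\tfrac{1}{2}xy + 3y^{2} + 10x + 8y - 26 makes the ideal the whole ring: the system is inconsistent.

First compute the reduced Gröbner basis of I by Buchberger's algorithm.
f_1 = xy, LT = xy.
f_2 = \tfrac{1}{4}xy + 3x - \tfrac{3}{2}y - 6, LT = xy.

S(f_1,f_2): lcm = xy. S = -12x + 6y + 24.
  leading term x: no divisor's leading term divides it; move -12x to the remainder.
  leading term y: no divisor's leading term divides it; move 6y to the remainder.
  leading term 1: no divisor's leading term divides it; move 24 to the remainder.
  remainder -12x + 6y + 24 ≠ 0; add h_3 = -12x + 6y + 24 to the basis.

S(f_1,h_3): lcm = xy. S = \tfrac{1}{2}y^{2} + 2y.
  leading term y^{2}: no divisor's leading term divides it; move \tfrac{1}{2}y^{2} to the remainder.
  leading term y: no divisor's leading term divides it; move 2y to the remainder.
  remainder \tfrac{1}{2}y^{2} + 2y ≠ 0; add h_4 = \tfrac{1}{2}y^{2} + 2y to the basis.

The other S-polynomials (S(f_2,h_3), S(f_1,h_4), S(f_2,h_4), S(h_3,h_4)) all reduce to 0 modulo the current basis, so we have a Gröbner basis.
Inter-reduce: drop elements whose leading term is divisible by another's, tail-reduce, and make monic.
Reduced Gröbner basis: {y^{2} + 4y, x - \tfrac{1}{2}y - 2}.
Label its elements g_1 = y^{2} + 4y, g_2 = x - \tfrac{1}{2}y - 2.

Reduce p = -\tfrac{1}{2}xy + 3y^{2} + 10x + 8y - 26 modulo G:
  leading term xy: subtract (-\tfrac{1}{2}y)·g_2 from -\tfrac{1}{2}xy + 3y^{2} + 10x + 8y - 26 → \tfrac{11}{4}y^{2} + 10x + 7y - 26
  leading term y^{2}: subtract (\tfrac{11}{4})·g_1 from \tfrac{11}{4}y^{2} + 10x + 7y - 26 → 10x - 4y - 26
  leading term x: subtract (10)·g_2 from 10x - 4y - 26 → y - 6
  leading term y: no divisor's leading term divides it; move y to the remainder.
  leading term 1: no divisor's leading term divides it; move -6 to the remainder.
  normal form = y - 6.
The normal form is nonzero, so p ∉ I. Since p minus its normal form lies in I, I + (p) = I + (r) where r = y - 6; decide whether this ideal is the whole ring.
Run Buchberger on G together with r (pairs among the g_i already reduce to 0 since G is a Gröbner basis):
g_1 = y^{2} + 4y, LT = y^{2}.
g_2 = x - \tfrac{1}{2}y - 2, LT = x.
r = y - 6, LT = y.

S(g_1,r): lcm = y^{2}. S = 10y.
  leading term y: subtract (10)·r from 10y → 60
  leading term 1: no divisor's leading term divides it; move 60 to the remainder.
  remainder 60 ≠ 0; add m_4 = 60 to the basis.

The other S-polynomials (S(g_1,g_2), S(g_2,r), S(g_1,m_4), S(g_2,m_4), S(r,m_4)) all reduce to 0 modulo the current basis, so we have a Gröbner basis.
Inter-reduce: drop elements whose leading term is divisible by another's, tail-reduce, and make monic.
Reduced Gröbner basis: {1}.
The reduced Gröbner basis of I + (p) is {1}: the ideal is the whole ring, so the enlarged system has no common solution — adjoining p is inconsistent.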